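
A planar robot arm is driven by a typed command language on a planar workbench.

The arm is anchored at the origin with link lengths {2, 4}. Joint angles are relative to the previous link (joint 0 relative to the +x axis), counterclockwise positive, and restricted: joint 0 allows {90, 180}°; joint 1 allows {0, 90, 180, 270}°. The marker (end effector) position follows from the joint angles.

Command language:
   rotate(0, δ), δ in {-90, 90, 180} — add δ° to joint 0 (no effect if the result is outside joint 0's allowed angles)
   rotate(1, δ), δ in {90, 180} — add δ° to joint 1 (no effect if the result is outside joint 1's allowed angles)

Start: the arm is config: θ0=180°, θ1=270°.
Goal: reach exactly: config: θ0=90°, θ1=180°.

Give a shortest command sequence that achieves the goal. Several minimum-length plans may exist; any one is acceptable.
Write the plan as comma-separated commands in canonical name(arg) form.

rotate(1, 90), rotate(1, 180), rotate(0, -90)

initial: config: θ0=180°, θ1=270°
t=1 rotate(1, 90) ⇒ config: θ0=180°, θ1=0°
t=2 rotate(1, 180) ⇒ config: θ0=180°, θ1=180°
t=3 rotate(0, -90) ⇒ config: θ0=90°, θ1=180°
minimal: 3 command(s), checked below 3.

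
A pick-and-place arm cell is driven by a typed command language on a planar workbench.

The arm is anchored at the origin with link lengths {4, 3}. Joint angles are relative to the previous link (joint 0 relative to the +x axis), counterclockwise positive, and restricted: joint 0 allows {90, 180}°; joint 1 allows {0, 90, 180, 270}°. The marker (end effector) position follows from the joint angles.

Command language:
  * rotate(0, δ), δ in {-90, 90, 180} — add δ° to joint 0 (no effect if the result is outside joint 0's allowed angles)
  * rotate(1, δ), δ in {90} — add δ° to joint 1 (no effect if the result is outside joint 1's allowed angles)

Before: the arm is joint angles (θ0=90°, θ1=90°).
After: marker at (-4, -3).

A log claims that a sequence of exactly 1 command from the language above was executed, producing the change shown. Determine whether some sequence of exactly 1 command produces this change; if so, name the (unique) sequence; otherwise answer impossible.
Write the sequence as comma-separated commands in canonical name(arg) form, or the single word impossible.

rotate(0, 90)

from: joint angles (θ0=90°, θ1=90°)
step 1 (rotate(0, 90)): joint angles (θ0=180°, θ1=90°)
all 4 alternatives checked — unique.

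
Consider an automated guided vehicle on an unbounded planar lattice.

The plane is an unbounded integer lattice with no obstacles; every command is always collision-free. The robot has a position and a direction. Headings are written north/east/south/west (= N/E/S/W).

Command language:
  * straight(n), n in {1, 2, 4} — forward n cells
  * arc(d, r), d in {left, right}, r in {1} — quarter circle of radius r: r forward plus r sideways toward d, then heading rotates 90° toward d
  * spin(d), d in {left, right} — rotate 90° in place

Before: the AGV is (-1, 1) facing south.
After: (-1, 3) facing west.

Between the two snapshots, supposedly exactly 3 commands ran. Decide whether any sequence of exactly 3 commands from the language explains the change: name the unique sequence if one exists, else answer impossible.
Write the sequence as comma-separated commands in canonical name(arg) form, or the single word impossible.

spin(left), arc(left, 1), arc(left, 1)

key: position moved to (-1,3) AND the heading swung to W — translation plus rotation needed
begin: (-1, 1) facing south
[1] after spin(left): (-1, 1) facing east
[2] after arc(left, 1): (0, 2) facing north
[3] after arc(left, 1): (-1, 3) facing west
uniquely the one of 343 3-step routes that fits.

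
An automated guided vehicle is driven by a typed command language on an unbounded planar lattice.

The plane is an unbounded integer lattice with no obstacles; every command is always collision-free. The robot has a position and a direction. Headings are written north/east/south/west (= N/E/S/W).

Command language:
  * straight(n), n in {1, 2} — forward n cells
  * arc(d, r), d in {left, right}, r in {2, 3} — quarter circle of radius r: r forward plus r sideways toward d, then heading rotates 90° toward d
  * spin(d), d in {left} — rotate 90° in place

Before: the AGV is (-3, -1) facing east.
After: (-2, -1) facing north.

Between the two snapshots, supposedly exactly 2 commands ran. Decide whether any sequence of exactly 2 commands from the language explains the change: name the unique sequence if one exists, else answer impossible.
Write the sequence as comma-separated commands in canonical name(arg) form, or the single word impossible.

key: running spin(left) before straight(1) would end elsewhere — order is forced
from: (-3, -1) facing east
t=1 straight(1) ⇒ (-2, -1) facing east
t=2 spin(left) ⇒ (-2, -1) facing north
no other 2-command option fits: unique.

straight(1), spin(left)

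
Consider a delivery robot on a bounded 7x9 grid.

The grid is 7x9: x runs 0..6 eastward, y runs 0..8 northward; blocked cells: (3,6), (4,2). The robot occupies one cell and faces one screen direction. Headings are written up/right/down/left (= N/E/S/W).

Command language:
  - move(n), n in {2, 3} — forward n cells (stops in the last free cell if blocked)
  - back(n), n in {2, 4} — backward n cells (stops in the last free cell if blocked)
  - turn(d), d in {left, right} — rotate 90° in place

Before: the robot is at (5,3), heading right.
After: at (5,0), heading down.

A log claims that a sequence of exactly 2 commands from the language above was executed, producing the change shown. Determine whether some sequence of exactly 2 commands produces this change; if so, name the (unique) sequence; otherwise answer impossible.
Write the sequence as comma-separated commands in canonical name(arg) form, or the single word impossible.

key: running move(3) before turn(right) would end elsewhere — order is forced
start: at (5,3), heading right
[1] after turn(right): at (5,3), heading down
[2] after move(3): at (5,0), heading down
no other 2-command option fits: unique.

turn(right), move(3)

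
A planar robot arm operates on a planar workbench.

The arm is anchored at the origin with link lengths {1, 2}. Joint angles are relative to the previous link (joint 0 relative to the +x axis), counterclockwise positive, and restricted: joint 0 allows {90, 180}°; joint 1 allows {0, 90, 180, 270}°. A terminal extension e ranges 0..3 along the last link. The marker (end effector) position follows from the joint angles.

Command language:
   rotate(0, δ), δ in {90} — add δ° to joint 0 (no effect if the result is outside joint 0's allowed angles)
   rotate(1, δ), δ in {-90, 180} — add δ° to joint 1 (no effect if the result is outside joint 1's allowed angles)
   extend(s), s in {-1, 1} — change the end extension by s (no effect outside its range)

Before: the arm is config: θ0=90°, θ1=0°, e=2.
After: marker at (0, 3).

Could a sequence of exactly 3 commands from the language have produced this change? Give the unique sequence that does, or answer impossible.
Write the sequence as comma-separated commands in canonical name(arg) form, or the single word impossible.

start: config: θ0=90°, θ1=0°, e=2
t=1 extend(-1) ⇒ config: θ0=90°, θ1=0°, e=1
t=2 extend(-1) ⇒ config: θ0=90°, θ1=0°, e=0
t=3 extend(-1) ⇒ config: θ0=90°, θ1=0°, e=0
no other 3-command option fits: unique.

extend(-1), extend(-1), extend(-1)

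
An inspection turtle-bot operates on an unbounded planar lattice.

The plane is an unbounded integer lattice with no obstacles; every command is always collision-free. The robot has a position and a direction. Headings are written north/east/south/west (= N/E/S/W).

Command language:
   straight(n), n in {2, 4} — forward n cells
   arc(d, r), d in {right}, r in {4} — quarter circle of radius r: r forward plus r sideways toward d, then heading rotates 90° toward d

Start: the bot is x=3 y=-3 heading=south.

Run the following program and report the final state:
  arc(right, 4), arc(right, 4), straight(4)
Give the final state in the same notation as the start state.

from: x=3 y=-3 heading=south
step 1 (arc(right, 4)): x=-1 y=-7 heading=west
step 2 (arc(right, 4)): x=-5 y=-3 heading=north
step 3 (straight(4)): x=-5 y=1 heading=north

x=-5 y=1 heading=north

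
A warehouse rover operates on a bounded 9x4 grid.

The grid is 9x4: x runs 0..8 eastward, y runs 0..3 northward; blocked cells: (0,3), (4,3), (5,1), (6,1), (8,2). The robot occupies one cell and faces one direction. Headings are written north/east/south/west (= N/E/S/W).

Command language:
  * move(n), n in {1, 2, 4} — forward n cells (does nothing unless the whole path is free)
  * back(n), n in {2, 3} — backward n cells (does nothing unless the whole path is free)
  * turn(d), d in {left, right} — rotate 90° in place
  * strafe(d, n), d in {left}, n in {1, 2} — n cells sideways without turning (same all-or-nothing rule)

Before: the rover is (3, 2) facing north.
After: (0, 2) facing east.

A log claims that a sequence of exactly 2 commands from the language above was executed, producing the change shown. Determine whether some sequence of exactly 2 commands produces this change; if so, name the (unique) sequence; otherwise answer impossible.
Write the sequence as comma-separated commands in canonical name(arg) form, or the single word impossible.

turn(right), back(3)

key: running back(3) before turn(right) would end elsewhere — order is forced
initial: (3, 2) facing north
step 1 (turn(right)): (3, 2) facing east
step 2 (back(3)): (0, 2) facing east
all 81 alternatives checked — unique.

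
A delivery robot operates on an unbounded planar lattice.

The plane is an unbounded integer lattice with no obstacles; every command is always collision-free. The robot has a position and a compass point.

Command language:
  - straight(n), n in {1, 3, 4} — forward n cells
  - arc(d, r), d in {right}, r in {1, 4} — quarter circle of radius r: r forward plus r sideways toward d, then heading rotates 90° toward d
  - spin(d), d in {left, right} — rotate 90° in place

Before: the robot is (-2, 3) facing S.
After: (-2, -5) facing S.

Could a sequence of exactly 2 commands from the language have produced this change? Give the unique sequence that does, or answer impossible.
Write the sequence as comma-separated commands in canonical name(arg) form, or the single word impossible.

straight(4), straight(4)

key: heading stays S — no command in the sequence turns
initial: (-2, 3) facing S
[1] after straight(4): (-2, -1) facing S
[2] after straight(4): (-2, -5) facing S
all 49 alternatives checked — unique.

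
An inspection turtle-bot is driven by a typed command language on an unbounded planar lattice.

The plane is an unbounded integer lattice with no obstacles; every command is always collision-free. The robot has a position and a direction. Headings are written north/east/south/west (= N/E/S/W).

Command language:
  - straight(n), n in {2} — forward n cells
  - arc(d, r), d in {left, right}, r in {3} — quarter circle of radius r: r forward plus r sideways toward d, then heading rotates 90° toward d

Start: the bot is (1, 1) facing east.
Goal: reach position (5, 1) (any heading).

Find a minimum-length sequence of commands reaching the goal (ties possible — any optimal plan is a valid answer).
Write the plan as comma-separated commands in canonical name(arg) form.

straight(2), straight(2)

from: (1, 1) facing east
step 1 (straight(2)): (3, 1) facing east
step 2 (straight(2)): (5, 1) facing east
nothing shorter than 2 reaches the goal.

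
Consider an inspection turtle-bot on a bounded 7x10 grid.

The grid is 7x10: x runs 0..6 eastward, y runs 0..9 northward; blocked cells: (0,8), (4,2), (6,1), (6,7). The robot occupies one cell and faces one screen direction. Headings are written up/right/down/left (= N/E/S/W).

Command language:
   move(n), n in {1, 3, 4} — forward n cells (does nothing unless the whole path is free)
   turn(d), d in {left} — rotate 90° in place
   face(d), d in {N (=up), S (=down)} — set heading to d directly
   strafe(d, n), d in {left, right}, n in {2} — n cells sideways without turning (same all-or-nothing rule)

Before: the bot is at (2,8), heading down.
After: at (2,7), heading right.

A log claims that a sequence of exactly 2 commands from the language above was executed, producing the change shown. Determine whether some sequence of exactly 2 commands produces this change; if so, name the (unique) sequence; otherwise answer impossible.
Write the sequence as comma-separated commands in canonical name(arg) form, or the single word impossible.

move(1), turn(left)

key: position moved to (2,7) AND the heading swung to E — translation plus rotation needed
begin: at (2,8), heading down
t=1 move(1) ⇒ at (2,7), heading down
t=2 turn(left) ⇒ at (2,7), heading right
no other 2-command option fits: unique.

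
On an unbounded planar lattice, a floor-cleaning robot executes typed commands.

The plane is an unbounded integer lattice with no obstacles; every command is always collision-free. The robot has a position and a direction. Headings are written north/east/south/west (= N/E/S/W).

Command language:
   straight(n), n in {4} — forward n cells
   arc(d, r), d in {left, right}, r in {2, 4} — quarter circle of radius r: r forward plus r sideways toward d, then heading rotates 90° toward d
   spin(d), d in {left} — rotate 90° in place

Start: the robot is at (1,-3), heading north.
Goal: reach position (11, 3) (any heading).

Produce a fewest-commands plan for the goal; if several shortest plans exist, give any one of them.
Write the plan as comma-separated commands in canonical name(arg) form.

initial: at (1,-3), heading north
1. arc(right, 2) → at (3,-1), heading east
2. straight(4) → at (7,-1), heading east
3. arc(left, 4) → at (11,3), heading north
nothing shorter than 3 reaches the goal.

arc(right, 2), straight(4), arc(left, 4)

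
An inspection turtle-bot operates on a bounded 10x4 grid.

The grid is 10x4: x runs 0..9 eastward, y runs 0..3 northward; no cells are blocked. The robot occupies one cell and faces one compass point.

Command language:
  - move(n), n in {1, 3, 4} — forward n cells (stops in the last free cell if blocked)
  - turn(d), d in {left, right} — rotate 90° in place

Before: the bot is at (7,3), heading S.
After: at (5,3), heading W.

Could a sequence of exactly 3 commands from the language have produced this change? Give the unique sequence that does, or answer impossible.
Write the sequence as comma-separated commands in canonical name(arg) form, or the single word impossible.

turn(right), move(1), move(1)

key: cell and facing (now W) both changed — the 3 commands mix motion and turning
initial: at (7,3), heading S
[1] after turn(right): at (7,3), heading W
[2] after move(1): at (6,3), heading W
[3] after move(1): at (5,3), heading W
no rival 3-sequence matches.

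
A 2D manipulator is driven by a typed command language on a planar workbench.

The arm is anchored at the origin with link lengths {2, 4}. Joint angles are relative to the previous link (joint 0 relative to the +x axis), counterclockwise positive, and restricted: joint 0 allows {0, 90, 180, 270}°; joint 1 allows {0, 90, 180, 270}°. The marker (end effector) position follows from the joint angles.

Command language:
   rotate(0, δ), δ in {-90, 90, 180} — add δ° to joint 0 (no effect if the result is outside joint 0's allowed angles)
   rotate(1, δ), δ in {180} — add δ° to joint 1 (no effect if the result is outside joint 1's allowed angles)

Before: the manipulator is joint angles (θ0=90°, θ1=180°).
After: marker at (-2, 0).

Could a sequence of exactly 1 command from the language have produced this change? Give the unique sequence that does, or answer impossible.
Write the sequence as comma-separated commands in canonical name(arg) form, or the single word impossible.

from: joint angles (θ0=90°, θ1=180°)
[1] after rotate(0, -90): joint angles (θ0=0°, θ1=180°)
all 4 alternatives checked — unique.

rotate(0, -90)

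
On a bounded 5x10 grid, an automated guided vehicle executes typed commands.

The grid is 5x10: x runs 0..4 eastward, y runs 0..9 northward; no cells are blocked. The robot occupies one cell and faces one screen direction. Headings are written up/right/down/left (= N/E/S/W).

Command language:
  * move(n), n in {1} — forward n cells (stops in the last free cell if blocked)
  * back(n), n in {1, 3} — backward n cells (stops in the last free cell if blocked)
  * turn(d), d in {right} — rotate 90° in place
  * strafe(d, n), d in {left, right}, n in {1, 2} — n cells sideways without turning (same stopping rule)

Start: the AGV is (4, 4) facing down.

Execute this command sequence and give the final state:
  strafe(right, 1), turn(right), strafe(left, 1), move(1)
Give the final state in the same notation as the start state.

from: (4, 4) facing down
[1] after strafe(right, 1): (3, 4) facing down
[2] after turn(right): (3, 4) facing left
[3] after strafe(left, 1): (3, 3) facing left
[4] after move(1): (2, 3) facing left

(2, 3) facing left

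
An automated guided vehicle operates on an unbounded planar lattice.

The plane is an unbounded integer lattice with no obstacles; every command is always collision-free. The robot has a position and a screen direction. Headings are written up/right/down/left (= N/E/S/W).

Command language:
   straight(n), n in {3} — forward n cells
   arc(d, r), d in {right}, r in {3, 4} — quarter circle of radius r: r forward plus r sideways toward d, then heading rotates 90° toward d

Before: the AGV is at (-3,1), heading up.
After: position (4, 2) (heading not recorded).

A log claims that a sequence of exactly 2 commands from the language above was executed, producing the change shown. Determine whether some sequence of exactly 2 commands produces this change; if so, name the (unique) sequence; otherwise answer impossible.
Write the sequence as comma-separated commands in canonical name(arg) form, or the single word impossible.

key: running arc(right, 3) before arc(right, 4) would end elsewhere — order is forced
from: at (-3,1), heading up
t=1 arc(right, 4) ⇒ at (1,5), heading right
t=2 arc(right, 3) ⇒ at (4,2), heading down
no other 2-command option fits: unique.

arc(right, 4), arc(right, 3)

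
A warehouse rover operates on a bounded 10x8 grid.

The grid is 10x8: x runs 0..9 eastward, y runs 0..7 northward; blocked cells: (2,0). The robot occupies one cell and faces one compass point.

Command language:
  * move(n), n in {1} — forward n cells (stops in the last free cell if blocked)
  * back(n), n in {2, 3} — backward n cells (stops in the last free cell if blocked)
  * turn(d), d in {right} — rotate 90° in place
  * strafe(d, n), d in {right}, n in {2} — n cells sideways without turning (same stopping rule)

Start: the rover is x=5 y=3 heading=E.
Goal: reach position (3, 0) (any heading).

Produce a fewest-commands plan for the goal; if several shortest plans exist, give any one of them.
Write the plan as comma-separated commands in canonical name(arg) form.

start: x=5 y=3 heading=E
t=1 strafe(right, 2) ⇒ x=5 y=1 heading=E
t=2 strafe(right, 2) ⇒ x=5 y=0 heading=E
t=3 back(3) ⇒ x=3 y=0 heading=E
no 2-step plan works, so 3 is optimal.

strafe(right, 2), strafe(right, 2), back(3)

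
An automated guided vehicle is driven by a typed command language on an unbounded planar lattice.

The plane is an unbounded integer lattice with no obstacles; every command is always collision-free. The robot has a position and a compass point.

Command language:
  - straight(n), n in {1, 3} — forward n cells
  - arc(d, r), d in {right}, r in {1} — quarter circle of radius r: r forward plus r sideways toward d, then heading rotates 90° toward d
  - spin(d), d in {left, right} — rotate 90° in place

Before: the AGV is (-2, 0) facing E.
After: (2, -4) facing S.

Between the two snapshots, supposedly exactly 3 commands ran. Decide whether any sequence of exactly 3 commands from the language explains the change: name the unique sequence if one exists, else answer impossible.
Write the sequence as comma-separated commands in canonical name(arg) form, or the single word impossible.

straight(3), arc(right, 1), straight(3)

key: position moved to (2,-4) AND the heading swung to S — translation plus rotation needed
initial: (-2, 0) facing E
1. straight(3) → (1, 0) facing E
2. arc(right, 1) → (2, -1) facing S
3. straight(3) → (2, -4) facing S
uniquely the one of 125 3-step routes that fits.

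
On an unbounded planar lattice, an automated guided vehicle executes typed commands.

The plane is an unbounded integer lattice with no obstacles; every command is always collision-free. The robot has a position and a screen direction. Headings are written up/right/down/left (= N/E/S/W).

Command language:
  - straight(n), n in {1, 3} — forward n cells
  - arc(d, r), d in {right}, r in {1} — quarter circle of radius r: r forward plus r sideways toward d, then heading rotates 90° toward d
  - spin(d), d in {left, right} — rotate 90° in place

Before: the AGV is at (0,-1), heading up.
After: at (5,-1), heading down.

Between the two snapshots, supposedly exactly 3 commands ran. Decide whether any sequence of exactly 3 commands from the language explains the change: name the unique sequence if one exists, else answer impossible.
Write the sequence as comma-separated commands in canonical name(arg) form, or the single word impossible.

arc(right, 1), straight(3), arc(right, 1)

key: cell and facing (now S) both changed — the 3 commands mix motion and turning
begin: at (0,-1), heading up
step 1 (arc(right, 1)): at (1,0), heading right
step 2 (straight(3)): at (4,0), heading right
step 3 (arc(right, 1)): at (5,-1), heading down
all 125 alternatives checked — unique.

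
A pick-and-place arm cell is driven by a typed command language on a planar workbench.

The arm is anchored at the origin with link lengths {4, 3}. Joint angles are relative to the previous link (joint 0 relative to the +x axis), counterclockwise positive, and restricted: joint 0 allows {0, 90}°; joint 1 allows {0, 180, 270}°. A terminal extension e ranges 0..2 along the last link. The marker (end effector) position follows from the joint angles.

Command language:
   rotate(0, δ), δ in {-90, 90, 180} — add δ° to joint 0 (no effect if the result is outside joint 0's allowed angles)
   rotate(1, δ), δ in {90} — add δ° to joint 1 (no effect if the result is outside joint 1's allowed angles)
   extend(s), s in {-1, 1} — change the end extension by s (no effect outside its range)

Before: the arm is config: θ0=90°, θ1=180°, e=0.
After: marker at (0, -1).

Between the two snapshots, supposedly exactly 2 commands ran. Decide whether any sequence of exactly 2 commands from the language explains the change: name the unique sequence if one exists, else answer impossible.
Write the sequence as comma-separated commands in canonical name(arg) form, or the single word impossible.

t0: config: θ0=90°, θ1=180°, e=0
t=1 extend(1) ⇒ config: θ0=90°, θ1=180°, e=1
t=2 extend(1) ⇒ config: θ0=90°, θ1=180°, e=2
no other 2-command option fits: unique.

extend(1), extend(1)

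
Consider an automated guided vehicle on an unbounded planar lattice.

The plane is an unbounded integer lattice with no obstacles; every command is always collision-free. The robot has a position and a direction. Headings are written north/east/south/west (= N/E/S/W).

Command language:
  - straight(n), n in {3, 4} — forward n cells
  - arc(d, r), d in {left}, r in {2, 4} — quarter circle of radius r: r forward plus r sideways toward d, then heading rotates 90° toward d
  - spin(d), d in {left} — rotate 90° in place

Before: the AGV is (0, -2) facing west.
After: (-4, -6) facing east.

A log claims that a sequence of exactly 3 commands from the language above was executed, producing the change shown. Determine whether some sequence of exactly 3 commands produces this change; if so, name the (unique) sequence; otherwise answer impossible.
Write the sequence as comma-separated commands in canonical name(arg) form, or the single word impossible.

straight(4), arc(left, 2), arc(left, 2)

key: cell and facing (now E) both changed — the 3 commands mix motion and turning
begin: (0, -2) facing west
1. straight(4) → (-4, -2) facing west
2. arc(left, 2) → (-6, -4) facing south
3. arc(left, 2) → (-4, -6) facing east
all 125 alternatives checked — unique.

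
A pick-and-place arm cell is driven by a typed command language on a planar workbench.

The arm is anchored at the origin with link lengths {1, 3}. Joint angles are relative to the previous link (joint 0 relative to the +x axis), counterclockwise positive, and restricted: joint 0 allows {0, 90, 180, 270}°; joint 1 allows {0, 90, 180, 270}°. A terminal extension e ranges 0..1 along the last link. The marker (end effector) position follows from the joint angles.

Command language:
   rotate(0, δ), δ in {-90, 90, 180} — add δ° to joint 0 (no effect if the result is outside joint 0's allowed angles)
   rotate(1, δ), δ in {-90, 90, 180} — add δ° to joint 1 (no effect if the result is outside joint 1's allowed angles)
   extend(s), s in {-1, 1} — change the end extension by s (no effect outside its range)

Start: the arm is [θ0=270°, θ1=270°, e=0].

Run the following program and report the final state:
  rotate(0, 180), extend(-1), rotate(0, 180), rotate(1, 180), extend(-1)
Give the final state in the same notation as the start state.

[θ0=270°, θ1=90°, e=0]

from: [θ0=270°, θ1=270°, e=0]
t=1 rotate(0, 180) ⇒ [θ0=90°, θ1=270°, e=0]
t=2 extend(-1) ⇒ [θ0=90°, θ1=270°, e=0]
t=3 rotate(0, 180) ⇒ [θ0=270°, θ1=270°, e=0]
t=4 rotate(1, 180) ⇒ [θ0=270°, θ1=90°, e=0]
t=5 extend(-1) ⇒ [θ0=270°, θ1=90°, e=0]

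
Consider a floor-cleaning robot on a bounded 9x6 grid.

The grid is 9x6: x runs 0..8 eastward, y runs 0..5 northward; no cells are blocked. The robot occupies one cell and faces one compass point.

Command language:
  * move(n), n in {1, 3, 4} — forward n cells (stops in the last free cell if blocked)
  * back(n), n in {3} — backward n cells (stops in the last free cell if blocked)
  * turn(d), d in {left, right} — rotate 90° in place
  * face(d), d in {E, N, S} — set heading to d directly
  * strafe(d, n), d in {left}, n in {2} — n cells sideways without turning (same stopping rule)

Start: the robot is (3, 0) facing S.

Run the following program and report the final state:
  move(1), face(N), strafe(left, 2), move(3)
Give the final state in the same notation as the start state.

(1, 3) facing N

from: (3, 0) facing S
step 1 (move(1)): (3, 0) facing S
step 2 (face(N)): (3, 0) facing N
step 3 (strafe(left, 2)): (1, 0) facing N
step 4 (move(3)): (1, 3) facing N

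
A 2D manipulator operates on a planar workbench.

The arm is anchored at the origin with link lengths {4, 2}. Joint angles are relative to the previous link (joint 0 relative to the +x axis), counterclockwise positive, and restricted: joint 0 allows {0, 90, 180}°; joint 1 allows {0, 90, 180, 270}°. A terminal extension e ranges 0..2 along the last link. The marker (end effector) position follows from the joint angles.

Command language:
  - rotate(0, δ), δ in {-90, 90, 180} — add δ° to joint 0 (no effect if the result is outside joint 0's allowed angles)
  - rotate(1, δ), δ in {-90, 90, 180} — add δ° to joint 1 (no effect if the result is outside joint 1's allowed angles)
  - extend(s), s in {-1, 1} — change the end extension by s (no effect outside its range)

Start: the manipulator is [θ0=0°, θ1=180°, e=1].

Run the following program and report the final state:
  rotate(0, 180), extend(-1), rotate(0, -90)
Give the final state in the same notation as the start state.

[θ0=90°, θ1=180°, e=0]

t0: [θ0=0°, θ1=180°, e=1]
step 1 (rotate(0, 180)): [θ0=180°, θ1=180°, e=1]
step 2 (extend(-1)): [θ0=180°, θ1=180°, e=0]
step 3 (rotate(0, -90)): [θ0=90°, θ1=180°, e=0]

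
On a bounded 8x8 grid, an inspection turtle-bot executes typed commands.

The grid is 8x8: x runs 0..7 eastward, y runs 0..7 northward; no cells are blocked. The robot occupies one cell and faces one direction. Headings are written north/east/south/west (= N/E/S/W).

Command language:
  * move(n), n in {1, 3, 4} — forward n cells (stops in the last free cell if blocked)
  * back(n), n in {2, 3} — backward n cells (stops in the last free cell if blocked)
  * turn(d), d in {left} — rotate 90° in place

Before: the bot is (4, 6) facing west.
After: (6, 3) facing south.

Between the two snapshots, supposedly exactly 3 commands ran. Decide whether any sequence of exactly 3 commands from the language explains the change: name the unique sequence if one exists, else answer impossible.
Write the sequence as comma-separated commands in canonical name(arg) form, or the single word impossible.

back(2), turn(left), move(3)

key: position moved to (6,3) AND the heading swung to S — translation plus rotation needed
initial: (4, 6) facing west
[1] after back(2): (6, 6) facing west
[2] after turn(left): (6, 6) facing south
[3] after move(3): (6, 3) facing south
no other 3-command option fits: unique.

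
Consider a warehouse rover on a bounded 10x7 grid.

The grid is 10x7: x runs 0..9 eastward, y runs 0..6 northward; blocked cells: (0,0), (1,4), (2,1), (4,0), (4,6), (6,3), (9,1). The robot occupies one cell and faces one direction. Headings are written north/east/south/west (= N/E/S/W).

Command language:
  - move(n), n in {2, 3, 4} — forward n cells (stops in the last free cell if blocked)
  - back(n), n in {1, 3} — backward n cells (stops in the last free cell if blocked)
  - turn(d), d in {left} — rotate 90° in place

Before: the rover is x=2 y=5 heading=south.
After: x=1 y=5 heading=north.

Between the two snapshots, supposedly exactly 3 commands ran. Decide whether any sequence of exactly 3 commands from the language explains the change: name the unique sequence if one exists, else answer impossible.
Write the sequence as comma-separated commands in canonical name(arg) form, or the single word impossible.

turn(left), back(1), turn(left)

key: position moved to (1,5) AND the heading swung to N — translation plus rotation needed
begin: x=2 y=5 heading=south
1. turn(left) → x=2 y=5 heading=east
2. back(1) → x=1 y=5 heading=east
3. turn(left) → x=1 y=5 heading=north
no other 3-command option fits: unique.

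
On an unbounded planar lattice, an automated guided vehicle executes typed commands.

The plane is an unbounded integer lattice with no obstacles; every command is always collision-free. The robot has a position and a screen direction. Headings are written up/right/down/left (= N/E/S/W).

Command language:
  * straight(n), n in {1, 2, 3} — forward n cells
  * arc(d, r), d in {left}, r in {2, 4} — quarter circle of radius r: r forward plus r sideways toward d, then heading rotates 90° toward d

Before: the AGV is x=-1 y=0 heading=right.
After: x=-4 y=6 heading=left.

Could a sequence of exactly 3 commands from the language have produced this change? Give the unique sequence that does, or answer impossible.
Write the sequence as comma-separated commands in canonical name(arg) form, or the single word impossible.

key: cell and facing (now W) both changed — the 3 commands mix motion and turning
t0: x=-1 y=0 heading=right
1. arc(left, 2) → x=1 y=2 heading=up
2. arc(left, 4) → x=-3 y=6 heading=left
3. straight(1) → x=-4 y=6 heading=left
uniquely the one of 125 3-step routes that fits.

arc(left, 2), arc(left, 4), straight(1)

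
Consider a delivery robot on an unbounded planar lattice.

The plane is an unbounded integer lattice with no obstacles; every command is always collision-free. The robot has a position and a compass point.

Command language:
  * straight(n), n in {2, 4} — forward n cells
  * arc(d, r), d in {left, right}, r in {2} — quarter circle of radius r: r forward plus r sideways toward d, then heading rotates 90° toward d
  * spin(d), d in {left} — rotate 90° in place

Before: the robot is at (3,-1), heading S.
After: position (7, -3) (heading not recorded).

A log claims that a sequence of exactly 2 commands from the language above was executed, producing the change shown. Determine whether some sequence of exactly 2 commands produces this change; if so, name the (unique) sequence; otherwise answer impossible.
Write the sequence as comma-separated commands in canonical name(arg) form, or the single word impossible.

key: running straight(2) before arc(left, 2) would end elsewhere — order is forced
initial: at (3,-1), heading S
1. arc(left, 2) → at (5,-3), heading E
2. straight(2) → at (7,-3), heading E
no other 2-command option fits: unique.

arc(left, 2), straight(2)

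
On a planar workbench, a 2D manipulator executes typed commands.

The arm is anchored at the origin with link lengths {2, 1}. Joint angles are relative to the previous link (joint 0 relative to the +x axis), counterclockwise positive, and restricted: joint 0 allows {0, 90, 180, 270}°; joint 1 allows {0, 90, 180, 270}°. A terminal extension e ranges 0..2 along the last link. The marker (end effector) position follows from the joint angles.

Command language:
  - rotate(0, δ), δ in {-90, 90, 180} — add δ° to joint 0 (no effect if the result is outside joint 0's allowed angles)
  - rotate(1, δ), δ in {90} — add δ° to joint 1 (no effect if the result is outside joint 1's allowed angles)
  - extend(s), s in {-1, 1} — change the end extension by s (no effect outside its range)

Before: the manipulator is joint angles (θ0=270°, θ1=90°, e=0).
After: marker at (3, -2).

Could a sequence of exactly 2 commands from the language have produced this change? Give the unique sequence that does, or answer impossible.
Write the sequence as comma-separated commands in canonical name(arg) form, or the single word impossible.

from: joint angles (θ0=270°, θ1=90°, e=0)
[1] after extend(1): joint angles (θ0=270°, θ1=90°, e=1)
[2] after extend(1): joint angles (θ0=270°, θ1=90°, e=2)
all 36 alternatives checked — unique.

extend(1), extend(1)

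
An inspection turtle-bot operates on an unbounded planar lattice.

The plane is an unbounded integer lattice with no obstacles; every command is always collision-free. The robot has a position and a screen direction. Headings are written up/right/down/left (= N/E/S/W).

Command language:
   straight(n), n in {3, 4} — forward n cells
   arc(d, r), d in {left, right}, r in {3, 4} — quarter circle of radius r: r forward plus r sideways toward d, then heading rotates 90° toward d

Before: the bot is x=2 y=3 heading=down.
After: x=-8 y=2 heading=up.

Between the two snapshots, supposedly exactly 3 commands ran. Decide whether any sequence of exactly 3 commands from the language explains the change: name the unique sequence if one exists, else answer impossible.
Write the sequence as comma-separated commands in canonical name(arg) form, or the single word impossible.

arc(right, 4), straight(3), arc(right, 3)

key: running arc(right, 3) before arc(right, 4) would end elsewhere — order is forced
from: x=2 y=3 heading=down
[1] after arc(right, 4): x=-2 y=-1 heading=left
[2] after straight(3): x=-5 y=-1 heading=left
[3] after arc(right, 3): x=-8 y=2 heading=up
uniquely the one of 216 3-step routes that fits.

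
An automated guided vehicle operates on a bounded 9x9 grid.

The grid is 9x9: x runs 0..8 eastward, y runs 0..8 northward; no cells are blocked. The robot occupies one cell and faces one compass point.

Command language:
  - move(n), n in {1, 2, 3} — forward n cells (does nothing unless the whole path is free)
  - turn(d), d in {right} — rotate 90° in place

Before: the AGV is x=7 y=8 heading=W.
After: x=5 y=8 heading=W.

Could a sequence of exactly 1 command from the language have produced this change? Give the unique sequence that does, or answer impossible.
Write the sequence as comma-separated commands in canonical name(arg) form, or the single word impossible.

key: heading stays W — the single command does not turn
t0: x=7 y=8 heading=W
1. move(2) → x=5 y=8 heading=W
uniquely the one of 4 1-step routes that fits.

move(2)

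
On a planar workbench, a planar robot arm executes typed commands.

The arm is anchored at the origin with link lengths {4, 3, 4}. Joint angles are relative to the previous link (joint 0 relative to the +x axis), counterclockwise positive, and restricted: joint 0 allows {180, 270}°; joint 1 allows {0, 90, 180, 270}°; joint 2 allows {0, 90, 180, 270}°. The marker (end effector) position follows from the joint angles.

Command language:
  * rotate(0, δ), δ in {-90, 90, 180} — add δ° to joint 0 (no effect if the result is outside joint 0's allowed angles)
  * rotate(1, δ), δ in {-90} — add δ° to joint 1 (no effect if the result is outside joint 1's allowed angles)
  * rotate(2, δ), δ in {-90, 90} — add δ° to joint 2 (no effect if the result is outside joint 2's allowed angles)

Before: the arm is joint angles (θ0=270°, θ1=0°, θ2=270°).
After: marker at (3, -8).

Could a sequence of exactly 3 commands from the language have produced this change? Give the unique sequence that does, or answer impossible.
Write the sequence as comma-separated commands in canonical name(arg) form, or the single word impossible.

t0: joint angles (θ0=270°, θ1=0°, θ2=270°)
step 1 (rotate(1, -90)): joint angles (θ0=270°, θ1=270°, θ2=270°)
step 2 (rotate(1, -90)): joint angles (θ0=270°, θ1=180°, θ2=270°)
step 3 (rotate(1, -90)): joint angles (θ0=270°, θ1=90°, θ2=270°)
no rival 3-sequence matches.

rotate(1, -90), rotate(1, -90), rotate(1, -90)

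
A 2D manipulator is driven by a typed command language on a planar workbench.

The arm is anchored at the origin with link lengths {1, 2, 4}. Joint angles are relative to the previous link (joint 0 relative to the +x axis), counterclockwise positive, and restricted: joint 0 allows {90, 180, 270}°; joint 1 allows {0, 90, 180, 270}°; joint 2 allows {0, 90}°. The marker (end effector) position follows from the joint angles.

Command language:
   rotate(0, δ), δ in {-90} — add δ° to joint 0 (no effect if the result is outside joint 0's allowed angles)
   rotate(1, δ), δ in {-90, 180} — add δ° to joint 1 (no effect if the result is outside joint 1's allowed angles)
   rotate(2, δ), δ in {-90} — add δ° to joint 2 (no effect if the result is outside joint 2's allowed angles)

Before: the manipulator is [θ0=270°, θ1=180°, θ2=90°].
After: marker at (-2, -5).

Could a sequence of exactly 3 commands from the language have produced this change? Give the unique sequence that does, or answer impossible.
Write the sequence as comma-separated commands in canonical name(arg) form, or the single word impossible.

rotate(1, -90), rotate(1, -90), rotate(1, -90)

t0: [θ0=270°, θ1=180°, θ2=90°]
t=1 rotate(1, -90) ⇒ [θ0=270°, θ1=90°, θ2=90°]
t=2 rotate(1, -90) ⇒ [θ0=270°, θ1=0°, θ2=90°]
t=3 rotate(1, -90) ⇒ [θ0=270°, θ1=270°, θ2=90°]
uniquely the one of 64 3-step routes that fits.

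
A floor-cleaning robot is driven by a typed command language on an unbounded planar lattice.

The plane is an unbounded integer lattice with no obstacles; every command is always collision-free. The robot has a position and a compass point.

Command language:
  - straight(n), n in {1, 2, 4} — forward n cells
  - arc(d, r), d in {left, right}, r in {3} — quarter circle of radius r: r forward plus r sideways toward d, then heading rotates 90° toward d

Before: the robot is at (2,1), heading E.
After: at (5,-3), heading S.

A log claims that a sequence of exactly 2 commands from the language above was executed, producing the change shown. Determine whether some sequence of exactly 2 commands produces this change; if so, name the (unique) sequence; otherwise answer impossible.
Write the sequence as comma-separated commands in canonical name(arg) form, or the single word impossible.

key: running straight(1) before arc(right, 3) would end elsewhere — order is forced
t0: at (2,1), heading E
step 1 (arc(right, 3)): at (5,-2), heading S
step 2 (straight(1)): at (5,-3), heading S
all 25 alternatives checked — unique.

arc(right, 3), straight(1)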